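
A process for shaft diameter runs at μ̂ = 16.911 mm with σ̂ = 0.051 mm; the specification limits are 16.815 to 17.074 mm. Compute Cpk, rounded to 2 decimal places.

0.63

Cpu = (USL − μ̂) / (3σ̂) = (17.074 − 16.911) / (3 × 0.051) = 1.0654; Cpl = (μ̂ − LSL) / (3σ̂) = (16.911 − 16.815) / (3 × 0.051) = 0.6275; Cpk = min(Cpu, Cpl) = 0.6275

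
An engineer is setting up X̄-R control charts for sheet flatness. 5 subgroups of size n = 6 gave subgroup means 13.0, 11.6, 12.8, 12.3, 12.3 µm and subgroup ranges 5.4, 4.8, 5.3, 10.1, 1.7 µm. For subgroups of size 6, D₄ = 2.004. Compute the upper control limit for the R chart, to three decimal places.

R̄ = (5.4 + 4.8 + 5.3 + 10.1 + 1.7) / 5 = 27.3000 / 5 = 5.4600
UCL_R = D₄·R̄ = 2.004 × 5.4600 = 10.9418

10.942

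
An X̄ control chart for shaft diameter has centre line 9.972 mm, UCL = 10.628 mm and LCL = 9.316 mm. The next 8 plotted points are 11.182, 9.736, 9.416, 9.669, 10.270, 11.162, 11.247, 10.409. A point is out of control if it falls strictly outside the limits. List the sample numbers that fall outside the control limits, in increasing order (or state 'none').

1, 6, 7

Compare each point to [9.316, 10.628]: sample 1 = 11.182 > UCL; sample 6 = 11.162 > UCL; sample 7 = 11.247 > UCL.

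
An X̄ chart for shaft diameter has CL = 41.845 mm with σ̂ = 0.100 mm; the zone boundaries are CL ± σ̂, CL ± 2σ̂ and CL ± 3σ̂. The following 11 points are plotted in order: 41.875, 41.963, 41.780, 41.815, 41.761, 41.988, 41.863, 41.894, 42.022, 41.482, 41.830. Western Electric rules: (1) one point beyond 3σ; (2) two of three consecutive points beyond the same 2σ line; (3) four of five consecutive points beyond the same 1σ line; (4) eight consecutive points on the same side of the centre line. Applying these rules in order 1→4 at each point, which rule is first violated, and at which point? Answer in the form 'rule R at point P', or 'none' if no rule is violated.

rule 1 at point 10

Zone of each point (C = within 1σ̂, B = 1σ̂–2σ̂, A = 2σ̂–3σ̂, * = beyond 3σ̂; sign = side of CL): 1:+C, 2:+B, 3:-C, 4:-C, 5:-C, 6:+B, 7:+C, 8:+C, 9:+B, 10:-*, 11:-C
Rule 1 (one point beyond the 3σ limits) is satisfied at point 10.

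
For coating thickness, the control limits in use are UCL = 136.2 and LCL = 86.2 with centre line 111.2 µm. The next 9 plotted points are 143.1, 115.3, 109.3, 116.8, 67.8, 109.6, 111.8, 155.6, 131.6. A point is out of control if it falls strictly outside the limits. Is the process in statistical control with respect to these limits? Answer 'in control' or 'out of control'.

Compare each point to [86.2, 136.2]: sample 1 = 143.1 > UCL; sample 5 = 67.8 < LCL; sample 8 = 155.6 > UCL.

out of control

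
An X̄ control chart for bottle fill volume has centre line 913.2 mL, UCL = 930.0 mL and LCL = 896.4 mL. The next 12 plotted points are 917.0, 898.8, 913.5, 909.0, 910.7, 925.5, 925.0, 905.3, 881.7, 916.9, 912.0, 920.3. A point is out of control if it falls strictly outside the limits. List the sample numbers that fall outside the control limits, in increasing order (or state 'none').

Compare each point to [896.4, 930.0]: sample 9 = 881.7 < LCL.

9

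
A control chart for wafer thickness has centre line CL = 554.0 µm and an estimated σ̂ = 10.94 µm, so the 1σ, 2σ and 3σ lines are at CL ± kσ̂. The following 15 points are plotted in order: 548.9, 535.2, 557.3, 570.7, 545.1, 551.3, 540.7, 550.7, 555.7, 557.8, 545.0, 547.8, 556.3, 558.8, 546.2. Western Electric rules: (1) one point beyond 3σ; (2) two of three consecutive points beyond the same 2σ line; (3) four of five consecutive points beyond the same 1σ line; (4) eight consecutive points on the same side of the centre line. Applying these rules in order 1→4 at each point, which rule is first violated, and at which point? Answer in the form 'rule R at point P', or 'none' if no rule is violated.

Zone of each point (C = within 1σ̂, B = 1σ̂–2σ̂, A = 2σ̂–3σ̂, * = beyond 3σ̂; sign = side of CL): 1:-C, 2:-B, 3:+C, 4:+B, 5:-C, 6:-C, 7:-B, 8:-C, 9:+C, 10:+C, 11:-C, 12:-C, 13:+C, 14:+C, 15:-C
No rule fires across all 15 points.

none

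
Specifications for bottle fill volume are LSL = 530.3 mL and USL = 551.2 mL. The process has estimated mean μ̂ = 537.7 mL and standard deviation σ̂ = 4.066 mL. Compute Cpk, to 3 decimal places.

0.607

Cpu = (USL − μ̂) / (3σ̂) = (551.2 − 537.7) / (3 × 4.066) = 1.1067; Cpl = (μ̂ − LSL) / (3σ̂) = (537.7 − 530.3) / (3 × 4.066) = 0.6067; Cpk = min(Cpu, Cpl) = 0.6067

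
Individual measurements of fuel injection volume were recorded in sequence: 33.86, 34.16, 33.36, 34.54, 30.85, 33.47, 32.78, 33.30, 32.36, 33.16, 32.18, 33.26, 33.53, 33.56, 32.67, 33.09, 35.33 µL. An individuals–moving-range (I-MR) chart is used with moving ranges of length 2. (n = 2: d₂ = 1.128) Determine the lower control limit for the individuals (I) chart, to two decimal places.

X̄ = (33.86 + 34.16 + 33.36 + 34.54 + 30.85 + 33.47 + 32.78 + 33.30 + 32.36 + 33.16 + 32.18 + 33.26 + 33.53 + 33.56 + 32.67 + 33.09 + 35.33) / 17 = 33.2624
Moving ranges: 0.30, 0.80, 1.18, 3.69, 2.62, 0.69, 0.52, 0.94, 0.80, 0.98, 1.08, 0.27, 0.03, 0.89, 0.42, 2.24; M̄R̄ = 17.4500 / 16 = 1.0906
LCL = X̄ − 3·M̄R̄/d₂ = 33.2624 − 3 × 1.0906 / 1.128 = 30.3618

30.36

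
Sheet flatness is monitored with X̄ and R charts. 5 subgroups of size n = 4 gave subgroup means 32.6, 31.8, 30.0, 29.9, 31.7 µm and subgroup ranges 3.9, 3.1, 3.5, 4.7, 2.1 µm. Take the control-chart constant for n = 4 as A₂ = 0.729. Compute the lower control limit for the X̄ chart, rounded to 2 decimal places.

X̄̄ = (32.6 + 31.8 + 30.0 + 29.9 + 31.7) / 5 = 156.0000 / 5 = 31.2000
R̄ = (3.9 + 3.1 + 3.5 + 4.7 + 2.1) / 5 = 17.3000 / 5 = 3.4600
LCL = X̄̄ − A₂·R̄ = 31.2000 − 0.729 × 3.4600 = 28.6777

28.68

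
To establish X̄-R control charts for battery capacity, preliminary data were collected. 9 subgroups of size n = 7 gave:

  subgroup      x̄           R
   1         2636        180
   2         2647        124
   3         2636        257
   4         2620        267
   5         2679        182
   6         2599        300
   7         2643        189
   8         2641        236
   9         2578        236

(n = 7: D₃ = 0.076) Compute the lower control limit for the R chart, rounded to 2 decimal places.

16.64

R̄ = (180 + 124 + 257 + 267 + 182 + 300 + 189 + 236 + 236) / 9 = 1971.0000 / 9 = 219.0000
LCL_R = D₃·R̄ = 0.076 × 219.0000 = 16.6440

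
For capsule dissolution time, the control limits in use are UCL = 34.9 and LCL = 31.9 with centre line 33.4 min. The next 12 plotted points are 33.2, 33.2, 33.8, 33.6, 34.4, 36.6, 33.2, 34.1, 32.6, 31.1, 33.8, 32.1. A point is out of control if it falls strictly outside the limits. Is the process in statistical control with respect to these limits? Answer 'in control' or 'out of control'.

out of control

Compare each point to [31.9, 34.9]: sample 6 = 36.6 > UCL; sample 10 = 31.1 < LCL.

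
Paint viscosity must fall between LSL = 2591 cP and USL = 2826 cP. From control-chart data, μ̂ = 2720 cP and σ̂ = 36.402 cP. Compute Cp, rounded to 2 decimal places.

Cp = (USL − LSL) / (6σ̂) = (2826 − 2591) / (6 × 36.402) = 235.0000 / 218.4120 = 1.0759

1.08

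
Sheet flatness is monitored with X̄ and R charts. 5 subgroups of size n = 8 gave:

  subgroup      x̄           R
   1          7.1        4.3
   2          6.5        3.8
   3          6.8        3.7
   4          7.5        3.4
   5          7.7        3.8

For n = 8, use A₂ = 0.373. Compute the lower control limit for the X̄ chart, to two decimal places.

5.70

X̄̄ = (7.1 + 6.5 + 6.8 + 7.5 + 7.7) / 5 = 35.6000 / 5 = 7.1200
R̄ = (4.3 + 3.8 + 3.7 + 3.4 + 3.8) / 5 = 19.0000 / 5 = 3.8000
LCL = X̄̄ − A₂·R̄ = 7.1200 − 0.373 × 3.8000 = 5.7026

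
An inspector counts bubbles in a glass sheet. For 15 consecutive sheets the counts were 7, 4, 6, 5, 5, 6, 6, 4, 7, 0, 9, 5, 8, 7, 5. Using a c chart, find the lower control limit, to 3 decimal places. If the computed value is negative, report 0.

c̄ = (7 + 4 + 6 + 5 + 5 + 6 + 6 + 4 + 7 + 0 + 9 + 5 + 8 + 7 + 5) / 15 = 84 / 15 = 5.6000
LCL = c̄ − 3√c̄ = 5.6000 − 3 × 2.3664 = -1.4993 → 0 (cannot be negative)

0.000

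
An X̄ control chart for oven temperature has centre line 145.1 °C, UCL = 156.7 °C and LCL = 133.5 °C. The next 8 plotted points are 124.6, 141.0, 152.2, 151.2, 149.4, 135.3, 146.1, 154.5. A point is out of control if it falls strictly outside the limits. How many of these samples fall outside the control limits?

Compare each point to [133.5, 156.7]: sample 1 = 124.6 < LCL.

1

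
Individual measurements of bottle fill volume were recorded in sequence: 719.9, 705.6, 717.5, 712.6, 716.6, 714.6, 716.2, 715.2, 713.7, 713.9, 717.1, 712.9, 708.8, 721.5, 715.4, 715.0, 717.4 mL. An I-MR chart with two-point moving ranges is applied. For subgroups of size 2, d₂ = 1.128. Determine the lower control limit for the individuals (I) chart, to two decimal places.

702.55

X̄ = (719.9 + 705.6 + 717.5 + 712.6 + 716.6 + 714.6 + 716.2 + 715.2 + 713.7 + 713.9 + 717.1 + 712.9 + 708.8 + 721.5 + 715.4 + 715.0 + 717.4) / 17 = 714.9353
Moving ranges: 14.3, 11.9, 4.9, 4.0, 2.0, 1.6, 1.0, 1.5, 0.2, 3.2, 4.2, 4.1, 12.7, 6.1, 0.4, 2.4; M̄R̄ = 74.5000 / 16 = 4.6562
LCL = X̄ − 3·M̄R̄/d₂ = 714.9353 − 3 × 4.6562 / 1.128 = 702.5517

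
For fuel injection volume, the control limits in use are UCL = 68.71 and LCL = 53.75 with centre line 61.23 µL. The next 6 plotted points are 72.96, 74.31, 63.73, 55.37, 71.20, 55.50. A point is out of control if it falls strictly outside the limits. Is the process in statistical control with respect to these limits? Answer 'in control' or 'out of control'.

Compare each point to [53.75, 68.71]: sample 1 = 72.96 > UCL; sample 2 = 74.31 > UCL; sample 5 = 71.20 > UCL.

out of control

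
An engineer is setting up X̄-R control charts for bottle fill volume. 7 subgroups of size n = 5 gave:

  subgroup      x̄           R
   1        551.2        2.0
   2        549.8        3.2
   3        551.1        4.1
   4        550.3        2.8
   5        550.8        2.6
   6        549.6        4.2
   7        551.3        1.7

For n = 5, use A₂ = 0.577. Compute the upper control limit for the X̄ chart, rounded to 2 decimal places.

X̄̄ = (551.2 + 549.8 + 551.1 + 550.3 + 550.8 + 549.6 + 551.3) / 7 = 3854.1000 / 7 = 550.5857
R̄ = (2.0 + 3.2 + 4.1 + 2.8 + 2.6 + 4.2 + 1.7) / 7 = 20.6000 / 7 = 2.9429
UCL = X̄̄ + A₂·R̄ = 550.5857 + 0.577 × 2.9429 = 552.2837

552.28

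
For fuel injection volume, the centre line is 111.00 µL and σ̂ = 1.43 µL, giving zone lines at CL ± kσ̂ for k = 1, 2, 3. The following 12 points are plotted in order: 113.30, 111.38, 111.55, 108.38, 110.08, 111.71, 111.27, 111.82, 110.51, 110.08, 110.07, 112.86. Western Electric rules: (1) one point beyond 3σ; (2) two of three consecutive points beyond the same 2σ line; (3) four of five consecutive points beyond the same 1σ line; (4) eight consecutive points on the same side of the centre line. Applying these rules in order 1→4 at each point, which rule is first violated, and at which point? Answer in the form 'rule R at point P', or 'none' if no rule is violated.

none

Zone of each point (C = within 1σ̂, B = 1σ̂–2σ̂, A = 2σ̂–3σ̂, * = beyond 3σ̂; sign = side of CL): 1:+B, 2:+C, 3:+C, 4:-B, 5:-C, 6:+C, 7:+C, 8:+C, 9:-C, 10:-C, 11:-C, 12:+B
No rule fires across all 12 points.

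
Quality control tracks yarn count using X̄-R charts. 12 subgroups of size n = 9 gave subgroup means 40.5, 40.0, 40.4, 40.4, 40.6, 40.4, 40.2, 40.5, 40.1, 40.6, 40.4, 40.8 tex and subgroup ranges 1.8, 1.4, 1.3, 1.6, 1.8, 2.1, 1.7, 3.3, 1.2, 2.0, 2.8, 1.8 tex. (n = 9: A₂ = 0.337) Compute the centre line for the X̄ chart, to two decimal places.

X̄̄ = (40.5 + 40.0 + 40.4 + 40.4 + 40.6 + 40.4 + 40.2 + 40.5 + 40.1 + 40.6 + 40.4 + 40.8) / 12 = 484.9000 / 12 = 40.4083
CL = X̄̄ = 40.4083

40.41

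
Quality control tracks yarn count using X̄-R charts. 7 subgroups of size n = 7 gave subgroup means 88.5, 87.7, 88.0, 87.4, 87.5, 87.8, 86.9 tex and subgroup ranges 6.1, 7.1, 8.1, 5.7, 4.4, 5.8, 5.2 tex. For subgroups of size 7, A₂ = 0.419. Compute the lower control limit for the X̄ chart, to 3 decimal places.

85.148

X̄̄ = (88.5 + 87.7 + 88.0 + 87.4 + 87.5 + 87.8 + 86.9) / 7 = 613.8000 / 7 = 87.6857
R̄ = (6.1 + 7.1 + 8.1 + 5.7 + 4.4 + 5.8 + 5.2) / 7 = 42.4000 / 7 = 6.0571
LCL = X̄̄ − A₂·R̄ = 87.6857 − 0.419 × 6.0571 = 85.1478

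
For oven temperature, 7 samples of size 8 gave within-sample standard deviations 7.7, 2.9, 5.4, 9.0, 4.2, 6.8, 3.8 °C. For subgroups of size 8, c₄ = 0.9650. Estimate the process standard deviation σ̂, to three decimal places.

5.892

s̄ = (7.7 + 2.9 + 5.4 + 9.0 + 4.2 + 6.8 + 3.8) / 7 = 5.6857
σ̂ = s̄ / c₄ = 5.6857 / 0.9650 = 5.8919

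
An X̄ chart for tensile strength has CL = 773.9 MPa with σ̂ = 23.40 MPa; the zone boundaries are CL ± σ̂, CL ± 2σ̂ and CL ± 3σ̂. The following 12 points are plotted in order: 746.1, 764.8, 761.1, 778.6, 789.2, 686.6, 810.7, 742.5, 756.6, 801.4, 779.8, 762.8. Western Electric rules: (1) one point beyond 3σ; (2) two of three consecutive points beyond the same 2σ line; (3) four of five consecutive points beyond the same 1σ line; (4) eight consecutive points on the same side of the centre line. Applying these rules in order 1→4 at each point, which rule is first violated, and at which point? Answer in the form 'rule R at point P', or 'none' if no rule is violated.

Zone of each point (C = within 1σ̂, B = 1σ̂–2σ̂, A = 2σ̂–3σ̂, * = beyond 3σ̂; sign = side of CL): 1:-B, 2:-C, 3:-C, 4:+C, 5:+C, 6:-*, 7:+B, 8:-B, 9:-C, 10:+B, 11:+C, 12:-C
Rule 1 (one point beyond the 3σ limits) is satisfied at point 6.

rule 1 at point 6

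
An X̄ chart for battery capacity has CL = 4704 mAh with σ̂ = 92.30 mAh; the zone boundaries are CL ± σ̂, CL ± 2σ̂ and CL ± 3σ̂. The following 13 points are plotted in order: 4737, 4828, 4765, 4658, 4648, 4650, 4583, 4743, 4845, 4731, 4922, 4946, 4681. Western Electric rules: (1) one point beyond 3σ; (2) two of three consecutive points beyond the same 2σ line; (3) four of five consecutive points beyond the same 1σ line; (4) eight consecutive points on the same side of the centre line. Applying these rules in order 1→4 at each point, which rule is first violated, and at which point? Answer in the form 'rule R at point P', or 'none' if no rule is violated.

rule 2 at point 12

Zone of each point (C = within 1σ̂, B = 1σ̂–2σ̂, A = 2σ̂–3σ̂, * = beyond 3σ̂; sign = side of CL): 1:+C, 2:+B, 3:+C, 4:-C, 5:-C, 6:-C, 7:-B, 8:+C, 9:+B, 10:+C, 11:+A, 12:+A, 13:-C
Rule 2 (two of three consecutive points beyond the same 2σ limit) is satisfied at point 12.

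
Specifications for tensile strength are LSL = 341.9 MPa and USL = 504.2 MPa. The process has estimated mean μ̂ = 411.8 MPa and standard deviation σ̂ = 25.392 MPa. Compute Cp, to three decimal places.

Cp = (USL − LSL) / (6σ̂) = (504.2 − 341.9) / (6 × 25.392) = 162.3000 / 152.3520 = 1.0653

1.065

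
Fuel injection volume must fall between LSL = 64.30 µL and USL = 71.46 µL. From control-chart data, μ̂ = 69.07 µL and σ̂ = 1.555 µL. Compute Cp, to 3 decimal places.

Cp = (USL − LSL) / (6σ̂) = (71.46 − 64.30) / (6 × 1.555) = 7.1600 / 9.3300 = 0.7674

0.767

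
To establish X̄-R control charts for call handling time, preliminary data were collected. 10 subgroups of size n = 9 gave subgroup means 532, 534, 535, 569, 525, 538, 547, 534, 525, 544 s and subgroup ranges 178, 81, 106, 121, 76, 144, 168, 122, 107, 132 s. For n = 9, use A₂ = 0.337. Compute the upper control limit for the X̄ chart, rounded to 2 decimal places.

X̄̄ = (532 + 534 + 535 + 569 + 525 + 538 + 547 + 534 + 525 + 544) / 10 = 5383.0000 / 10 = 538.3000
R̄ = (178 + 81 + 106 + 121 + 76 + 144 + 168 + 122 + 107 + 132) / 10 = 1235.0000 / 10 = 123.5000
UCL = X̄̄ + A₂·R̄ = 538.3000 + 0.337 × 123.5000 = 579.9195

579.92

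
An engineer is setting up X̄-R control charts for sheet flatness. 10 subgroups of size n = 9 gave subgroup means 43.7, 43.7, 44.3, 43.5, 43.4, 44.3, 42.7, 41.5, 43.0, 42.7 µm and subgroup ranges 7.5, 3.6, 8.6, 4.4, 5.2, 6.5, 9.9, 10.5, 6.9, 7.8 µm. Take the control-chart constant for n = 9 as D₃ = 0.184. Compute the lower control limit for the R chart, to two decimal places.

1.30

R̄ = (7.5 + 3.6 + 8.6 + 4.4 + 5.2 + 6.5 + 9.9 + 10.5 + 6.9 + 7.8) / 10 = 70.9000 / 10 = 7.0900
LCL_R = D₃·R̄ = 0.184 × 7.0900 = 1.3046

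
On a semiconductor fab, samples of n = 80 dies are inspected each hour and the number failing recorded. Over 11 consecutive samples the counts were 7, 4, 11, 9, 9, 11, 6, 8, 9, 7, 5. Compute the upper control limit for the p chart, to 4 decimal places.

p̄ = Σdᵢ / (k·n) = 86 / (11 × 80) = 0.09773
UCL = p̄ + 3·√(p̄(1−p̄)/n) = 0.09773 + 3 × √(0.09773×0.90227/80) = 0.09773 + 3 × 0.03320 = 0.19733

0.1973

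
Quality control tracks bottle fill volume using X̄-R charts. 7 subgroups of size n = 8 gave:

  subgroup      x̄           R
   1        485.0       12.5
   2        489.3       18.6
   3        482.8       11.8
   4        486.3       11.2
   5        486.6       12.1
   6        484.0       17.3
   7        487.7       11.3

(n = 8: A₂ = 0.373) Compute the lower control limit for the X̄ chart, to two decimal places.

X̄̄ = (485.0 + 489.3 + 482.8 + 486.3 + 486.6 + 484.0 + 487.7) / 7 = 3401.7000 / 7 = 485.9571
R̄ = (12.5 + 18.6 + 11.8 + 11.2 + 12.1 + 17.3 + 11.3) / 7 = 94.8000 / 7 = 13.5429
LCL = X̄̄ − A₂·R̄ = 485.9571 − 0.373 × 13.5429 = 480.9057

480.91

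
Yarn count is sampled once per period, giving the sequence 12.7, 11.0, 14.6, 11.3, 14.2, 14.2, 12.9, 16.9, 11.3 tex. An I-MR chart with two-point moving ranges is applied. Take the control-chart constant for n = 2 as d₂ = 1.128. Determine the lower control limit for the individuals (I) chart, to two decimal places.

X̄ = (12.7 + 11.0 + 14.6 + 11.3 + 14.2 + 14.2 + 12.9 + 16.9 + 11.3) / 9 = 13.2333
Moving ranges: 1.7, 3.6, 3.3, 2.9, 0.0, 1.3, 4.0, 5.6; M̄R̄ = 22.4000 / 8 = 2.8000
LCL = X̄ − 3·M̄R̄/d₂ = 13.2333 − 3 × 2.8000 / 1.128 = 5.7865

5.79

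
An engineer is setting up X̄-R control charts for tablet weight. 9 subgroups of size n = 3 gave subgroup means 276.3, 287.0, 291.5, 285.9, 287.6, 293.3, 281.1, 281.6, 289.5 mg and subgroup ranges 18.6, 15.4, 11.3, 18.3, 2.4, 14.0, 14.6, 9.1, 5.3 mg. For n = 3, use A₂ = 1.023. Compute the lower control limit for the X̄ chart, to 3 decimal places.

X̄̄ = (276.3 + 287.0 + 291.5 + 285.9 + 287.6 + 293.3 + 281.1 + 281.6 + 289.5) / 9 = 2573.8000 / 9 = 285.9778
R̄ = (18.6 + 15.4 + 11.3 + 18.3 + 2.4 + 14.0 + 14.6 + 9.1 + 5.3) / 9 = 109.0000 / 9 = 12.1111
LCL = X̄̄ − A₂·R̄ = 285.9778 − 1.023 × 12.1111 = 273.5881

273.588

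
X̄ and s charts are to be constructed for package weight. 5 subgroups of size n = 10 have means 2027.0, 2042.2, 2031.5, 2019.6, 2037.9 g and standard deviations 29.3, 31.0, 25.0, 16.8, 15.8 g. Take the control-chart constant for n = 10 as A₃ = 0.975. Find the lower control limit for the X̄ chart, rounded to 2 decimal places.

X̄̄ = (2027.0 + 2042.2 + 2031.5 + 2019.6 + 2037.9) / 5 = 2031.6400
s̄ = (29.3 + 31.0 + 25.0 + 16.8 + 15.8) / 5 = 23.5800
LCL = X̄̄ − A₃·s̄ = 2031.6400 − 0.975 × 23.5800 = 2008.6495

2008.65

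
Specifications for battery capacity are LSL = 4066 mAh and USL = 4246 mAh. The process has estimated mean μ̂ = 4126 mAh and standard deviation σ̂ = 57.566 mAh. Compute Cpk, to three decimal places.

0.347

Cpu = (USL − μ̂) / (3σ̂) = (4246 − 4126) / (3 × 57.566) = 0.6949; Cpl = (μ̂ − LSL) / (3σ̂) = (4126 − 4066) / (3 × 57.566) = 0.3474; Cpk = min(Cpu, Cpl) = 0.3474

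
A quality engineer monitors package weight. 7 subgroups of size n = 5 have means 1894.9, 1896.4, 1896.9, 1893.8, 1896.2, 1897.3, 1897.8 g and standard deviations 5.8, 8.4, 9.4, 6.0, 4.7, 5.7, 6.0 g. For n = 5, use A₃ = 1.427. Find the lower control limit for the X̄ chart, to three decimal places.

X̄̄ = (1894.9 + 1896.4 + 1896.9 + 1893.8 + 1896.2 + 1897.3 + 1897.8) / 7 = 1896.1857
s̄ = (5.8 + 8.4 + 9.4 + 6.0 + 4.7 + 5.7 + 6.0) / 7 = 6.5714
LCL = X̄̄ − A₃·s̄ = 1896.1857 − 1.427 × 6.5714 = 1886.8083

1886.808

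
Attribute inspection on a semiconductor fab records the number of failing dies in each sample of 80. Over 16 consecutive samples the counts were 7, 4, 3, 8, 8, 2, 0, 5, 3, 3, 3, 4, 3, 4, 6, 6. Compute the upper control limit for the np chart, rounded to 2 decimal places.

10.37

p̄ = Σdᵢ / (k·n) = 69 / (16 × 80) = 0.05391
UCL = np̄ + 3·√(np̄(1−p̄)) = 4.3125 + 3 × √(4.3125×0.94609) = 4.3125 + 3 × 2.0199 = 10.3722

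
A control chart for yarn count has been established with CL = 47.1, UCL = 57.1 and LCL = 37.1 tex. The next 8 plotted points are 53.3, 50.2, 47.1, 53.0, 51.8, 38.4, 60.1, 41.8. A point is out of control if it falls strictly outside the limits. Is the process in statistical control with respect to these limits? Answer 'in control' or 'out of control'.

Compare each point to [37.1, 57.1]: sample 7 = 60.1 > UCL.

out of control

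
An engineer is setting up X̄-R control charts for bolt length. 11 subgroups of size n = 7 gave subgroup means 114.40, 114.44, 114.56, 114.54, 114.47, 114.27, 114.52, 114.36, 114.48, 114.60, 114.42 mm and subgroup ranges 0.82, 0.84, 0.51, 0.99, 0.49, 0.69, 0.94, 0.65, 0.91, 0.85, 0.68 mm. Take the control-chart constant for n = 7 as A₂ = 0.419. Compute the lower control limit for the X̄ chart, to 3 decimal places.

114.141

X̄̄ = (114.40 + 114.44 + 114.56 + 114.54 + 114.47 + 114.27 + 114.52 + 114.36 + 114.48 + 114.60 + 114.42) / 11 = 1259.0600 / 11 = 114.4600
R̄ = (0.82 + 0.84 + 0.51 + 0.99 + 0.49 + 0.69 + 0.94 + 0.65 + 0.91 + 0.85 + 0.68) / 11 = 8.3700 / 11 = 0.7609
LCL = X̄̄ − A₂·R̄ = 114.4600 − 0.419 × 0.7609 = 114.1412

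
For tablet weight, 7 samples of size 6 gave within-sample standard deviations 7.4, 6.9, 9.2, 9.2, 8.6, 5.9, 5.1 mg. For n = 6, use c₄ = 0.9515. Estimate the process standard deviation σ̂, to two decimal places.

s̄ = (7.4 + 6.9 + 9.2 + 9.2 + 8.6 + 5.9 + 5.1) / 7 = 7.4714
σ̂ = s̄ / c₄ = 7.4714 / 0.9515 = 7.8523

7.85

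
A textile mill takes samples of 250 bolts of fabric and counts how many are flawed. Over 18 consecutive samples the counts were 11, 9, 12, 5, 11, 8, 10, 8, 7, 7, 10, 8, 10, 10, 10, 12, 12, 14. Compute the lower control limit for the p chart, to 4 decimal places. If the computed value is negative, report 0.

0.0021

p̄ = Σdᵢ / (k·n) = 174 / (18 × 250) = 0.03867
LCL = p̄ − 3·√(p̄(1−p̄)/n) = 0.03867 − 3 × 0.01219 = 0.00209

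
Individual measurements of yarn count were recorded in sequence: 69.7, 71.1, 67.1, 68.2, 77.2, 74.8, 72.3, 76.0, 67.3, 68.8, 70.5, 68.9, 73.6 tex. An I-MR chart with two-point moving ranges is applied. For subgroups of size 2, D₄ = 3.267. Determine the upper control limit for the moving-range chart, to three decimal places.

Moving ranges: 1.4, 4.0, 1.1, 9.0, 2.4, 2.5, 3.7, 8.7, 1.5, 1.7, 1.6, 4.7; M̄R̄ = 42.3000 / 12 = 3.5250
UCL_MR = D₄·M̄R̄ = 3.267 × 3.5250 = 11.5162

11.516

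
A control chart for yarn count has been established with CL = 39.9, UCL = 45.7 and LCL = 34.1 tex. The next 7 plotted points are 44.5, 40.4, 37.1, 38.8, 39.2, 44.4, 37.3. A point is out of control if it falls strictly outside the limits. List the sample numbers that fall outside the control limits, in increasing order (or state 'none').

none

All 7 points lie within [34.1, 45.7].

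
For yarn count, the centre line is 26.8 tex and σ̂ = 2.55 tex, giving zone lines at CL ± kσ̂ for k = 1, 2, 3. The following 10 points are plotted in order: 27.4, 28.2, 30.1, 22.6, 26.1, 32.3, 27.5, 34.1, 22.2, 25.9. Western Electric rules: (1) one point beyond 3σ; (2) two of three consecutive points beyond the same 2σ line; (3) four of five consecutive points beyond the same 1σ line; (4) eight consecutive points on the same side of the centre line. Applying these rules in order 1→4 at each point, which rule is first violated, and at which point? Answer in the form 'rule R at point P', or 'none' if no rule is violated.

Zone of each point (C = within 1σ̂, B = 1σ̂–2σ̂, A = 2σ̂–3σ̂, * = beyond 3σ̂; sign = side of CL): 1:+C, 2:+C, 3:+B, 4:-B, 5:-C, 6:+A, 7:+C, 8:+A, 9:-B, 10:-C
Rule 2 (two of three consecutive points beyond the same 2σ limit) is satisfied at point 8.

rule 2 at point 8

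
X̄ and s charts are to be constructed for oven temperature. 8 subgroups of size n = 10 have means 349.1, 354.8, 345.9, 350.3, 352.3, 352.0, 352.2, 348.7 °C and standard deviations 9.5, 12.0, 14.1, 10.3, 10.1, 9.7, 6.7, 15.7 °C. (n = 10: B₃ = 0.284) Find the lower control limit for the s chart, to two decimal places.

3.13

s̄ = (9.5 + 12.0 + 14.1 + 10.3 + 10.1 + 9.7 + 6.7 + 15.7) / 8 = 11.0125
LCL_s = B₃·s̄ = 0.284 × 11.0125 = 3.1275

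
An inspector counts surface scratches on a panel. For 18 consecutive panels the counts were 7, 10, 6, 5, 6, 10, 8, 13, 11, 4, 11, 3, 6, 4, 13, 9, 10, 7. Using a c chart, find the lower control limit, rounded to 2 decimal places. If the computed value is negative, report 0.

0.00

c̄ = (7 + 10 + 6 + 5 + 6 + 10 + 8 + 13 + 11 + 4 + 11 + 3 + 6 + 4 + 13 + 9 + 10 + 7) / 18 = 143 / 18 = 7.9444
LCL = c̄ − 3√c̄ = 7.9444 − 3 × 2.8186 = -0.5113 → 0 (cannot be negative)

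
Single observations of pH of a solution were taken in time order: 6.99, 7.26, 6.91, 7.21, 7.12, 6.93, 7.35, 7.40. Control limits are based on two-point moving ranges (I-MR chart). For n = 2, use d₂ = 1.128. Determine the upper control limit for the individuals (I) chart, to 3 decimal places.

X̄ = (6.99 + 7.26 + 6.91 + 7.21 + 7.12 + 6.93 + 7.35 + 7.40) / 8 = 7.1463
Moving ranges: 0.27, 0.35, 0.30, 0.09, 0.19, 0.42, 0.05; M̄R̄ = 1.6700 / 7 = 0.2386
UCL = X̄ + 3·M̄R̄/d₂ = 7.1463 + 3 × 0.2386 / 1.128 = 7.7807

7.781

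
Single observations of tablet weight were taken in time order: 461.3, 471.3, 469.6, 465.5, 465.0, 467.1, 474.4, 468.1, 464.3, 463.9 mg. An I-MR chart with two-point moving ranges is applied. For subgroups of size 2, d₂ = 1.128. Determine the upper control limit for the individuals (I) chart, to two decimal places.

X̄ = (461.3 + 471.3 + 469.6 + 465.5 + 465.0 + 467.1 + 474.4 + 468.1 + 464.3 + 463.9) / 10 = 467.0500
Moving ranges: 10.0, 1.7, 4.1, 0.5, 2.1, 7.3, 6.3, 3.8, 0.4; M̄R̄ = 36.2000 / 9 = 4.0222
UCL = X̄ + 3·M̄R̄/d₂ = 467.0500 + 3 × 4.0222 / 1.128 = 477.7474

477.75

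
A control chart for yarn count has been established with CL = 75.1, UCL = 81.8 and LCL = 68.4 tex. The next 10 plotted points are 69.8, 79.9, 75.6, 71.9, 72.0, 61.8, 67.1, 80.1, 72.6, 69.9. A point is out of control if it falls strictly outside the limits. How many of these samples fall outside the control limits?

Compare each point to [68.4, 81.8]: sample 6 = 61.8 < LCL; sample 7 = 67.1 < LCL.

2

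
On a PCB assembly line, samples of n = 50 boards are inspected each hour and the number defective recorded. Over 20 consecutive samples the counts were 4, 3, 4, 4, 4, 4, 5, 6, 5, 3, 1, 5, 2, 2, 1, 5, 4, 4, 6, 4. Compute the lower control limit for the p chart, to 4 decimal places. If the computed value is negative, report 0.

0.0000

p̄ = Σdᵢ / (k·n) = 76 / (20 × 50) = 0.07600
LCL = p̄ − 3·√(p̄(1−p̄)/n) = 0.07600 − 3 × 0.03748 = -0.03643 → 0 (negative, so LCL = 0)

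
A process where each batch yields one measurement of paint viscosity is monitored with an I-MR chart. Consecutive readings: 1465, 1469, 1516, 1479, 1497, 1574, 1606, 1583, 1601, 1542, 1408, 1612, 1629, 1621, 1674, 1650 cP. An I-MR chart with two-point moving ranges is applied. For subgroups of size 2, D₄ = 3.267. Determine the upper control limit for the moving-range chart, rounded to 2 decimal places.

Moving ranges: 4, 47, 37, 18, 77, 32, 23, 18, 59, 134, 204, 17, 8, 53, 24; M̄R̄ = 755.0000 / 15 = 50.3333
UCL_MR = D₄·M̄R̄ = 3.267 × 50.3333 = 164.4390

164.44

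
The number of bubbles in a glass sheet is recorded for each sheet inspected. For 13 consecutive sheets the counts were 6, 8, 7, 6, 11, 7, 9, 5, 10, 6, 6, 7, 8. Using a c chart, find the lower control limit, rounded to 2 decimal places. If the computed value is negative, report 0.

c̄ = (6 + 8 + 7 + 6 + 11 + 7 + 9 + 5 + 10 + 6 + 6 + 7 + 8) / 13 = 96 / 13 = 7.3846
LCL = c̄ − 3√c̄ = 7.3846 − 3 × 2.7175 = -0.7678 → 0 (cannot be negative)

0.00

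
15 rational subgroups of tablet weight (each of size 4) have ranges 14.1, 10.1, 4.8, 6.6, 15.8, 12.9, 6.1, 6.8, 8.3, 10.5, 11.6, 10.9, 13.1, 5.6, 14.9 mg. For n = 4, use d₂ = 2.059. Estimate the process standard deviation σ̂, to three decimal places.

R̄ = (14.1 + 10.1 + 4.8 + 6.6 + 15.8 + 12.9 + 6.1 + 6.8 + 8.3 + 10.5 + 11.6 + 10.9 + 13.1 + 5.6 + 14.9) / 15 = 10.1400
σ̂ = R̄ / d₂ = 10.1400 / 2.059 = 4.9247

4.925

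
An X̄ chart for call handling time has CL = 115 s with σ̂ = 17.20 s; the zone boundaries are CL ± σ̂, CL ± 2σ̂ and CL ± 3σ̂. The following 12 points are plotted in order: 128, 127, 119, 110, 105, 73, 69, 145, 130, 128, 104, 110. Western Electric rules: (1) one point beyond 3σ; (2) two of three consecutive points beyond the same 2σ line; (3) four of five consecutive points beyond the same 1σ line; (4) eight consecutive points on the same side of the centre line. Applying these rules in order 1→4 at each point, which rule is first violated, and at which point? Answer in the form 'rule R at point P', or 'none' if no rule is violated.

Zone of each point (C = within 1σ̂, B = 1σ̂–2σ̂, A = 2σ̂–3σ̂, * = beyond 3σ̂; sign = side of CL): 1:+C, 2:+C, 3:+C, 4:-C, 5:-C, 6:-A, 7:-A, 8:+B, 9:+C, 10:+C, 11:-C, 12:-C
Rule 2 (two of three consecutive points beyond the same 2σ limit) is satisfied at point 7.

rule 2 at point 7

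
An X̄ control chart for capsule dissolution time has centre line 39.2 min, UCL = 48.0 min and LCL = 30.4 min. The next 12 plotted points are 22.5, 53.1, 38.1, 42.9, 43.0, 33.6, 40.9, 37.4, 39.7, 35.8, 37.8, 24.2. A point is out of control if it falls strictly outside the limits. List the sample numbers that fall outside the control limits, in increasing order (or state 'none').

1, 2, 12

Compare each point to [30.4, 48.0]: sample 1 = 22.5 < LCL; sample 2 = 53.1 > UCL; sample 12 = 24.2 < LCL.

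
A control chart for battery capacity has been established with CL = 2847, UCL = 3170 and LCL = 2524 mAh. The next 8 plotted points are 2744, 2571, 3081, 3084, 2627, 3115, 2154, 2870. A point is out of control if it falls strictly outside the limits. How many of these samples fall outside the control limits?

Compare each point to [2524, 3170]: sample 7 = 2154 < LCL.

1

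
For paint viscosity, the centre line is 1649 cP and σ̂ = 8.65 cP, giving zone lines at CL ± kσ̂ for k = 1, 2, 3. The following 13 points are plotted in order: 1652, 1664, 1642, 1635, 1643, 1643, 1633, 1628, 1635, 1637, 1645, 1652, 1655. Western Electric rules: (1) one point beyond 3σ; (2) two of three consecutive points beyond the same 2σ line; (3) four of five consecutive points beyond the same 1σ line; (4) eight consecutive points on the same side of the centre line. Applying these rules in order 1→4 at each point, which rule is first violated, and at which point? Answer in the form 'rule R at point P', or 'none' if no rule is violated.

Zone of each point (C = within 1σ̂, B = 1σ̂–2σ̂, A = 2σ̂–3σ̂, * = beyond 3σ̂; sign = side of CL): 1:+C, 2:+B, 3:-C, 4:-B, 5:-C, 6:-C, 7:-B, 8:-A, 9:-B, 10:-B, 11:-C, 12:+C, 13:+C
Rule 3 (four of five consecutive points beyond the same 1σ limit) is satisfied at point 10.

rule 3 at point 10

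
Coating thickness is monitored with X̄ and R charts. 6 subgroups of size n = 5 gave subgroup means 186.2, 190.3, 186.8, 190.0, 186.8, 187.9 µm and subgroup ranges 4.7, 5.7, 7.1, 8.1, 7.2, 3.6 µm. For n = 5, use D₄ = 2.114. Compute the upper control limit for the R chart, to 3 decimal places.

12.825

R̄ = (4.7 + 5.7 + 7.1 + 8.1 + 7.2 + 3.6) / 6 = 36.4000 / 6 = 6.0667
UCL_R = D₄·R̄ = 2.114 × 6.0667 = 12.8249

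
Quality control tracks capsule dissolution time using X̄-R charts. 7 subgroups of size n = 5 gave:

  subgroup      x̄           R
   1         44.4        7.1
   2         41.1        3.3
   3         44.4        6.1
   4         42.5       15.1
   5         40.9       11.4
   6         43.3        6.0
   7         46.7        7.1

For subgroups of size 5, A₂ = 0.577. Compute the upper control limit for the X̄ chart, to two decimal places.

47.95

X̄̄ = (44.4 + 41.1 + 44.4 + 42.5 + 40.9 + 43.3 + 46.7) / 7 = 303.3000 / 7 = 43.3286
R̄ = (7.1 + 3.3 + 6.1 + 15.1 + 11.4 + 6.0 + 7.1) / 7 = 56.1000 / 7 = 8.0143
UCL = X̄̄ + A₂·R̄ = 43.3286 + 0.577 × 8.0143 = 47.9528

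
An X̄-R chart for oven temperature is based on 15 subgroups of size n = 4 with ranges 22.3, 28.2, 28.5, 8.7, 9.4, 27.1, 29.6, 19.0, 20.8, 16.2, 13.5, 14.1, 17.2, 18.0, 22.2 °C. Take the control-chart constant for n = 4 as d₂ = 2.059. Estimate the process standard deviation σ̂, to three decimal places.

R̄ = (22.3 + 28.2 + 28.5 + 8.7 + 9.4 + 27.1 + 29.6 + 19.0 + 20.8 + 16.2 + 13.5 + 14.1 + 17.2 + 18.0 + 22.2) / 15 = 19.6533
σ̂ = R̄ / d₂ = 19.6533 / 2.059 = 9.5451

9.545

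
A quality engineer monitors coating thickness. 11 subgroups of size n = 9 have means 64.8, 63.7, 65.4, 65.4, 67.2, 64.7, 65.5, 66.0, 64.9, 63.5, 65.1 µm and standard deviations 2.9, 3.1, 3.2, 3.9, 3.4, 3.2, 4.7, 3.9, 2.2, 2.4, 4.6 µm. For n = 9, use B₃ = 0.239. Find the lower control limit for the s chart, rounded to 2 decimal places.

0.81

s̄ = (2.9 + 3.1 + 3.2 + 3.9 + 3.4 + 3.2 + 4.7 + 3.9 + 2.2 + 2.4 + 4.6) / 11 = 3.4091
LCL_s = B₃·s̄ = 0.239 × 3.4091 = 0.8148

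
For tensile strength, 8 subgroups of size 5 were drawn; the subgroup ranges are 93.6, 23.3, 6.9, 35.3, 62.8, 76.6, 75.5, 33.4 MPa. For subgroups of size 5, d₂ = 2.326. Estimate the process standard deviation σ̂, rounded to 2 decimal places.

21.89

R̄ = (93.6 + 23.3 + 6.9 + 35.3 + 62.8 + 76.6 + 75.5 + 33.4) / 8 = 50.9250
σ̂ = R̄ / d₂ = 50.9250 / 2.326 = 21.8938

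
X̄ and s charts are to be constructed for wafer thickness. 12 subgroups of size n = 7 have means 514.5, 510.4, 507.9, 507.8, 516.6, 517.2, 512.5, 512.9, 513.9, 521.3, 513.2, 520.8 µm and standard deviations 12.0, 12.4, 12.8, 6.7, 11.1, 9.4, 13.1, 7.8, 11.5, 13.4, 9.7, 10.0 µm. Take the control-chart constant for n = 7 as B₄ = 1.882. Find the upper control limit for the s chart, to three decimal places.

s̄ = (12.0 + 12.4 + 12.8 + 6.7 + 11.1 + 9.4 + 13.1 + 7.8 + 11.5 + 13.4 + 9.7 + 10.0) / 12 = 10.8250
UCL_s = B₄·s̄ = 1.882 × 10.8250 = 20.3727

20.373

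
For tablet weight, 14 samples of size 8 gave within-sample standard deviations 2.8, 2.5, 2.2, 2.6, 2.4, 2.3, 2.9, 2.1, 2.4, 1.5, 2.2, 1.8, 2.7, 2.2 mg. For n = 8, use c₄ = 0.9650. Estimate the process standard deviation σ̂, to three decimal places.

2.413

s̄ = (2.8 + 2.5 + 2.2 + 2.6 + 2.4 + 2.3 + 2.9 + 2.1 + 2.4 + 1.5 + 2.2 + 1.8 + 2.7 + 2.2) / 14 = 2.3286
σ̂ = s̄ / c₄ = 2.3286 / 0.9650 = 2.4130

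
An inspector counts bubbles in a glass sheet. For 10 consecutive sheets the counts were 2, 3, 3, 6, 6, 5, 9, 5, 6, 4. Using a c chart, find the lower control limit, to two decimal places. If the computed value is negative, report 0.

c̄ = (2 + 3 + 3 + 6 + 6 + 5 + 9 + 5 + 6 + 4) / 10 = 49 / 10 = 4.9000
LCL = c̄ − 3√c̄ = 4.9000 − 3 × 2.2136 = -1.7408 → 0 (cannot be negative)

0.00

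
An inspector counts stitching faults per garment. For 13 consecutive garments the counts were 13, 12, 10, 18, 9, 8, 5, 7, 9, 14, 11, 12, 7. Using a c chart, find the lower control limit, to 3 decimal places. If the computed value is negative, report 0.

c̄ = (13 + 12 + 10 + 18 + 9 + 8 + 5 + 7 + 9 + 14 + 11 + 12 + 7) / 13 = 135 / 13 = 10.3846
LCL = c̄ − 3√c̄ = 10.3846 − 3 × 3.2225 = 0.7171

0.717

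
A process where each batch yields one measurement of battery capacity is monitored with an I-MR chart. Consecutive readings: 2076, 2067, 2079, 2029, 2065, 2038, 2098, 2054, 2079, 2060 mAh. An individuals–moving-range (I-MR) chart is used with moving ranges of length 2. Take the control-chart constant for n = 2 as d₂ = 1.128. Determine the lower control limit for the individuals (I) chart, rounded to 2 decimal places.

X̄ = (2076 + 2067 + 2079 + 2029 + 2065 + 2038 + 2098 + 2054 + 2079 + 2060) / 10 = 2064.5000
Moving ranges: 9, 12, 50, 36, 27, 60, 44, 25, 19; M̄R̄ = 282.0000 / 9 = 31.3333
LCL = X̄ − 3·M̄R̄/d₂ = 2064.5000 − 3 × 31.3333 / 1.128 = 1981.1667

1981.17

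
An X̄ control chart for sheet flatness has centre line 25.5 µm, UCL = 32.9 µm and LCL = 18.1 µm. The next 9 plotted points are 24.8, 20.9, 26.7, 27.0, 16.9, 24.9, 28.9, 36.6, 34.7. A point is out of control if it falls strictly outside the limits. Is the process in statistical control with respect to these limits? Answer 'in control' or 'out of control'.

out of control

Compare each point to [18.1, 32.9]: sample 5 = 16.9 < LCL; sample 8 = 36.6 > UCL; sample 9 = 34.7 > UCL.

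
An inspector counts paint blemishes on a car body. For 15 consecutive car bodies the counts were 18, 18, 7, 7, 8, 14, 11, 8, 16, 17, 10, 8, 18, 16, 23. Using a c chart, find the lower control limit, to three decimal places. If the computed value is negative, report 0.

2.340

c̄ = (18 + 18 + 7 + 7 + 8 + 14 + 11 + 8 + 16 + 17 + 10 + 8 + 18 + 16 + 23) / 15 = 199 / 15 = 13.2667
LCL = c̄ − 3√c̄ = 13.2667 − 3 × 3.6423 = 2.3396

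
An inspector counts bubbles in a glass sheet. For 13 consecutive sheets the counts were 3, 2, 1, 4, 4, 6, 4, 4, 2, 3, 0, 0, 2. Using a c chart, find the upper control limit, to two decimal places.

c̄ = (3 + 2 + 1 + 4 + 4 + 6 + 4 + 4 + 2 + 3 + 0 + 0 + 2) / 13 = 35 / 13 = 2.6923
UCL = c̄ + 3√c̄ = 2.6923 + 3 × √2.6923 = 2.6923 + 3 × 1.6408 = 7.6148

7.61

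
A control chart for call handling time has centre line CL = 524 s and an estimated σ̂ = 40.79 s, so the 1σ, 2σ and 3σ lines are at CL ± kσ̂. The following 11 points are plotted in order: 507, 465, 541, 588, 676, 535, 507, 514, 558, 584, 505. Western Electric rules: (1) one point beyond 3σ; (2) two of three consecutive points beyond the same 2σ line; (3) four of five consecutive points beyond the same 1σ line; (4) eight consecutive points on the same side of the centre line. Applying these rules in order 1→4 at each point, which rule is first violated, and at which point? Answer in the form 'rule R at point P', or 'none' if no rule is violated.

rule 1 at point 5

Zone of each point (C = within 1σ̂, B = 1σ̂–2σ̂, A = 2σ̂–3σ̂, * = beyond 3σ̂; sign = side of CL): 1:-C, 2:-B, 3:+C, 4:+B, 5:+*, 6:+C, 7:-C, 8:-C, 9:+C, 10:+B, 11:-C
Rule 1 (one point beyond the 3σ limits) is satisfied at point 5.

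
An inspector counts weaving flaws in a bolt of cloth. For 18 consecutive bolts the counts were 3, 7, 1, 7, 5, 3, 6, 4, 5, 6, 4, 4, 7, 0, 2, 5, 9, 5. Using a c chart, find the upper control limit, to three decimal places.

c̄ = (3 + 7 + 1 + 7 + 5 + 3 + 6 + 4 + 5 + 6 + 4 + 4 + 7 + 0 + 2 + 5 + 9 + 5) / 18 = 83 / 18 = 4.6111
UCL = c̄ + 3√c̄ = 4.6111 + 3 × √4.6111 = 4.6111 + 3 × 2.1473 = 11.0532

11.053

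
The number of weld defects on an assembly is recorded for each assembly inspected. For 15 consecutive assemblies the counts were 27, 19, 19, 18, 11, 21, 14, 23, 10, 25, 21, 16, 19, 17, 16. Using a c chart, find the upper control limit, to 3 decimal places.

c̄ = (27 + 19 + 19 + 18 + 11 + 21 + 14 + 23 + 10 + 25 + 21 + 16 + 19 + 17 + 16) / 15 = 276 / 15 = 18.4000
UCL = c̄ + 3√c̄ = 18.4000 + 3 × √18.4000 = 18.4000 + 3 × 4.2895 = 31.2686

31.269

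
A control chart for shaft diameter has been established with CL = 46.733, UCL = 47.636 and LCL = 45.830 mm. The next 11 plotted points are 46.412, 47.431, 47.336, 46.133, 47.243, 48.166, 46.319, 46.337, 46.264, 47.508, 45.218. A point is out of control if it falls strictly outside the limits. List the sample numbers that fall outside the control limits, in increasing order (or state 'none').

Compare each point to [45.830, 47.636]: sample 6 = 48.166 > UCL; sample 11 = 45.218 < LCL.

6, 11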